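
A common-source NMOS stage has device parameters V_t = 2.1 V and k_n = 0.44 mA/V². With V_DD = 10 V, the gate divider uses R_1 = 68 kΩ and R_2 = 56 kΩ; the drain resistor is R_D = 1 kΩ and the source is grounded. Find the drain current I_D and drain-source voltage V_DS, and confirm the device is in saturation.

I_D ≈ 1.3 mA, V_DS ≈ 8.7 V

V_G = V_DD·R_2/(R_1+R_2) = 10×56/124 = 4.52 V. With the source grounded, V_GS = V_G = 4.52 V.
Assume saturation: I_D = (k_n/2)(V_GS − V_t)² = (0.44/2)×(4.52 − 2.1)² = 0.22×2.42² = 1.28 mA.
V_DS = V_DD − I_D·R_D = 10 − 1.28×1 = 8.72 V.
Saturation requires V_DS ≥ V_GS − V_t = 2.42 V; 8.72 ≥ 2.42 ✓.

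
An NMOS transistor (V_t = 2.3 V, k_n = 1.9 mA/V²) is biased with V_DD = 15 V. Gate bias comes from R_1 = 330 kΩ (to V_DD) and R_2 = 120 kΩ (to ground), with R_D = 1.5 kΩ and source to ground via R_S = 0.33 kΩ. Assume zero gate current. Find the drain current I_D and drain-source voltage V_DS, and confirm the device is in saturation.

V_G = V_DD·R_2/(R_1+R_2) = 15×120/450 = 4 V.
Assume saturation: I_D = (k_n/2)(V_GS − V_t)² with V_GS = V_G − I_D·R_S = 4 − 0.33·I_D.
Substituting gives 0.103·I_D² − 2.07·I_D + 2.75 = 0, with roots I_D = 1.43 or 18.5 mA.
The root I_D = 18.5 mA gives V_GS = -2.12 V ≤ V_t, so take I_D = 1.43 mA.
Then V_GS = 3.53 V and V_DS = V_DD − I_D(R_D+R_S) = 15 − 1.43×1.83 = 12.4 V.
Saturation requires V_DS ≥ V_GS − V_t = 1.23 V; 12.4 ≥ 1.23 ✓.

I_D ≈ 1.4 mA, V_DS ≈ 12 V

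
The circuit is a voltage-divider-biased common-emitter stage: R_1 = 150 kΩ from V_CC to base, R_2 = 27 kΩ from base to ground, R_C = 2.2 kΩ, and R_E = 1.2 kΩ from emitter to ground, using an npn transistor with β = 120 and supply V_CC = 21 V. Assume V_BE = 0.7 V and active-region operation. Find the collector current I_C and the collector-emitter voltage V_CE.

I_C ≈ 1.8 mA, V_CE ≈ 15 V

Thevenize the base divider: V_Th = V_CC·R_2/(R_1+R_2) = 21×27/177 = 3.2 V, R_Th = R_1‖R_2 = 22.9 kΩ.
Base-emitter loop: V_Th = I_B·R_Th + V_BE + (β+1)I_B·R_E, so I_B = (3.2 − 0.7) / (22.9 + 121×1.2) = 0.0149 mA.
I_C = β·I_B = 120×0.0149 = 1.79 mA, and I_E = (β+1)I_B = 1.8 mA.
V_CE = V_CC − I_C·R_C − I_E·R_E = 21 − 1.79×2.2 − 1.8×1.2 = 14.9 V.
V_CE = 14.9 V > 0.2 V confirms active-region operation.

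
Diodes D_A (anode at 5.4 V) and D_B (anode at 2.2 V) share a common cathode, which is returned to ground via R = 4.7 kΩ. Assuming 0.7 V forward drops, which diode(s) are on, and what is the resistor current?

Assume both conduct. Then node N would need to be at both 5.4−0.7 = 4.7 V and 2.2−0.7 = 1.5 V, which is impossible.
Assume only D_A conducts: V_N = 5.4 − 0.7 = 4.7 V, so I_R = 4.7/4.7 = 1 mA.
Check D_B: its anode-to-cathode voltage is 2.2 − 4.7 = -2.5 V < 0.7 V, so it is off. The assumption is consistent.

Only D_A conducts; I_R ≈ 1 mA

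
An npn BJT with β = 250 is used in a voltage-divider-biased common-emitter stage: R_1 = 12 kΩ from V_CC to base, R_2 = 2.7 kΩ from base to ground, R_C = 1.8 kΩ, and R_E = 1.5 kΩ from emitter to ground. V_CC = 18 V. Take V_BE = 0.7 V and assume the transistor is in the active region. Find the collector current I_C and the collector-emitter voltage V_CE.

Thevenize the base divider: V_Th = V_CC·R_2/(R_1+R_2) = 18×2.7/14.7 = 3.31 V, R_Th = R_1‖R_2 = 2.2 kΩ.
Base-emitter loop: V_Th = I_B·R_Th + V_BE + (β+1)I_B·R_E, so I_B = (3.31 − 0.7) / (2.2 + 251×1.5) = 0.00688 mA.
I_C = β·I_B = 250×0.00688 = 1.72 mA, and I_E = (β+1)I_B = 1.73 mA.
V_CE = V_CC − I_C·R_C − I_E·R_E = 18 − 1.72×1.8 − 1.73×1.5 = 12.3 V.
V_CE = 12.3 V > 0.2 V confirms active-region operation.

I_C ≈ 1.7 mA, V_CE ≈ 12 V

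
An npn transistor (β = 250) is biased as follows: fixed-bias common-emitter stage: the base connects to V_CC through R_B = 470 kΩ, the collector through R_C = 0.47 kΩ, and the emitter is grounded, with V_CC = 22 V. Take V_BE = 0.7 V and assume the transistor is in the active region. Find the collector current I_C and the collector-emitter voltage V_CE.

I_C ≈ 11 mA, V_CE ≈ 17 V

Base loop: V_CC = I_B·R_B + V_BE, so I_B = (22 − 0.7)/470 kΩ = 0.0453 mA.
In the active region I_C = β·I_B = 250 × 0.0453 = 11.3 mA.
Collector loop: V_CE = V_CC − I_C·R_C = 22 − 11.3×0.47 = 16.7 V.
Since V_CE = 16.7 V > V_CE(sat) ≈ 0.2 V, the transistor is in the active region as assumed.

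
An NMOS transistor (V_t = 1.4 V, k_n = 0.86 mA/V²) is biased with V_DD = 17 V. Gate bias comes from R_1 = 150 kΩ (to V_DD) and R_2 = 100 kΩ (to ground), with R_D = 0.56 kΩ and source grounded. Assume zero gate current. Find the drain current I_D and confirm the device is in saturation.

V_G = V_DD·R_2/(R_1+R_2) = 17×100/250 = 6.8 V. With the source grounded, V_GS = V_G = 6.8 V.
Assume saturation: I_D = (k_n/2)(V_GS − V_t)² = (0.86/2)×(6.8 − 1.4)² = 0.43×5.4² = 12.5 mA.
V_DS = V_DD − I_D·R_D = 17 − 12.5×0.56 = 9.98 V.
Saturation requires V_DS ≥ V_GS − V_t = 5.4 V; 9.98 ≥ 5.4 ✓.

I_D ≈ 13 mA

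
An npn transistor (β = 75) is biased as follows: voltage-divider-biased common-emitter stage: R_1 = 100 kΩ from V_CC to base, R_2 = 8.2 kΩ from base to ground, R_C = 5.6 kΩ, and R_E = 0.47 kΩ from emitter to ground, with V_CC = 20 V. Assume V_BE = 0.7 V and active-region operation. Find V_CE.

V_CE ≈ 11 V

Thevenize the base divider: V_Th = V_CC·R_2/(R_1+R_2) = 20×8.2/108 = 1.52 V, R_Th = R_1‖R_2 = 7.58 kΩ.
Base-emitter loop: V_Th = I_B·R_Th + V_BE + (β+1)I_B·R_E, so I_B = (1.52 − 0.7) / (7.58 + 76×0.47) = 0.0188 mA.
I_C = β·I_B = 75×0.0188 = 1.41 mA, and I_E = (β+1)I_B = 1.43 mA.
V_CE = V_CC − I_C·R_C − I_E·R_E = 20 − 1.41×5.6 − 1.43×0.47 = 11.4 V.
V_CE = 11.4 V > 0.2 V confirms active-region operation.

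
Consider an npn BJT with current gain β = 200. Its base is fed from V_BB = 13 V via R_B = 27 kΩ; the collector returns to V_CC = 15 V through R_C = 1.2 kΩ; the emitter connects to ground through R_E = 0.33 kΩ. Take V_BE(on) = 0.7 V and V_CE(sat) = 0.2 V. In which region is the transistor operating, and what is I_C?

Assume active: I_B = (13 − 0.7)/(27 + 201×0.33) = 0.132 mA, I_C = β·I_B = 26.4 mA.
Then V_CE = 15 − 26.4×1.2 − 26.5×0.33 = -25.4 V < 0.2 V — the active assumption fails.
Re-solve with V_CE = 0.2 V. KCL at the emitter: V_E/R_E = (V_BB−0.7−V_E)/R_B + (V_CC−0.2−V_E)/R_C, giving V_E = 3.28 V.
I_C = (V_CC − 0.2 − V_E)/R_C = (14.8 − 3.28)/1.2 = 9.6 mA.
Check: I_B = (12.3 − 3.28)/27 = 0.334 mA, and β·I_B = 66.8 mA > I_C, confirming saturation.

saturation; I_C ≈ 9.6 mA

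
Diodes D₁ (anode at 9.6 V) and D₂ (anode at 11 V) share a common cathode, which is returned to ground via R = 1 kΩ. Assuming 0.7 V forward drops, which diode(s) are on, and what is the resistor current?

Only D₂ conducts; I_R ≈ 10 mA

Assume both conduct. Then node N would need to be at both 9.6−0.7 = 8.9 V and 11−0.7 = 10.3 V, which is impossible.
Assume only D₂ conducts: V_N = 11 − 0.7 = 10.3 V, so I_R = 10.3/1 = 10.3 mA.
Check D₁: its anode-to-cathode voltage is 9.6 − 10.3 = -0.7 V < 0.7 V, so it is off. The assumption is consistent.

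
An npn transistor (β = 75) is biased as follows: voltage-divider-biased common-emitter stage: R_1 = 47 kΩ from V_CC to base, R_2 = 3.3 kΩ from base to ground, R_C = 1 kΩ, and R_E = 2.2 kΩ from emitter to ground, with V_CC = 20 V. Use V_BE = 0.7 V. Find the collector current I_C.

I_C ≈ 0.27 mA

Thevenize the base divider: V_Th = V_CC·R_2/(R_1+R_2) = 20×3.3/50.3 = 1.31 V, R_Th = R_1‖R_2 = 3.08 kΩ.
Base-emitter loop: V_Th = I_B·R_Th + V_BE + (β+1)I_B·R_E, so I_B = (1.31 − 0.7) / (3.08 + 76×2.2) = 0.00359 mA.
I_C = β·I_B = 75×0.00359 = 0.27 mA, and I_E = (β+1)I_B = 0.273 mA.
V_CE = V_CC − I_C·R_C − I_E·R_E = 20 − 0.27×1 − 0.273×2.2 = 19.1 V.
V_CE = 19.1 V > 0.2 V confirms active-region operation.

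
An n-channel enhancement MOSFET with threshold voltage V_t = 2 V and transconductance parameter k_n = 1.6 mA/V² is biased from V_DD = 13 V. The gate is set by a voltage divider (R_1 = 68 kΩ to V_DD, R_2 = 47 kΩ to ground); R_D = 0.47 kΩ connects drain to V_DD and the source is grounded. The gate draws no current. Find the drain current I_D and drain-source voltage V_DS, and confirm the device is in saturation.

V_G = V_DD·R_2/(R_1+R_2) = 13×47/115 = 5.31 V. With the source grounded, V_GS = V_G = 5.31 V.
Assume saturation: I_D = (k_n/2)(V_GS − V_t)² = (1.6/2)×(5.31 − 2)² = 0.8×3.31² = 8.78 mA.
V_DS = V_DD − I_D·R_D = 13 − 8.78×0.47 = 8.87 V.
Saturation requires V_DS ≥ V_GS − V_t = 3.31 V; 8.87 ≥ 3.31 ✓.

I_D ≈ 8.8 mA, V_DS ≈ 8.9 V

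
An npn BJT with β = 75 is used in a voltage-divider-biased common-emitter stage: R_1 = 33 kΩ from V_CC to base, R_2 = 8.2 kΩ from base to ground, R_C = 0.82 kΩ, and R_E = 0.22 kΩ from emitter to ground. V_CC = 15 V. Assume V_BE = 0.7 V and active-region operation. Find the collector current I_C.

Thevenize the base divider: V_Th = V_CC·R_2/(R_1+R_2) = 15×8.2/41.2 = 2.99 V, R_Th = R_1‖R_2 = 6.57 kΩ.
Base-emitter loop: V_Th = I_B·R_Th + V_BE + (β+1)I_B·R_E, so I_B = (2.99 − 0.7) / (6.57 + 76×0.22) = 0.0981 mA.
I_C = β·I_B = 75×0.0981 = 7.36 mA, and I_E = (β+1)I_B = 7.46 mA.
V_CE = V_CC − I_C·R_C − I_E·R_E = 15 − 7.36×0.82 − 7.46×0.22 = 7.32 V.
V_CE = 7.32 V > 0.2 V confirms active-region operation.

I_C ≈ 7.4 mA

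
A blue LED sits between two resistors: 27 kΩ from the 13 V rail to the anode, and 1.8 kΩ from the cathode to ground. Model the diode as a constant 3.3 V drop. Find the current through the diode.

I ≈ 0.34 mA

The two resistors are in series with the diode, so KVL gives 13 = I·27 + 3.3 + I·1.8.
I = (13 − 3.3) / (27 + 1.8) kΩ = 9.7 / 28.8 = 0.337 mA.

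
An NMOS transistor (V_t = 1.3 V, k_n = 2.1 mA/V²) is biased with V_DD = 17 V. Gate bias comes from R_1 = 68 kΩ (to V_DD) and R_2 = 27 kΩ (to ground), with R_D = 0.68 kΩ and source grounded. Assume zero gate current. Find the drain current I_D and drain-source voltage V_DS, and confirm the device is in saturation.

V_G = V_DD·R_2/(R_1+R_2) = 17×27/95 = 4.83 V. With the source grounded, V_GS = V_G = 4.83 V.
Assume saturation: I_D = (k_n/2)(V_GS − V_t)² = (2.1/2)×(4.83 − 1.3)² = 1.05×3.53² = 13.1 mA.
V_DS = V_DD − I_D·R_D = 17 − 13.1×0.68 = 8.09 V.
Saturation requires V_DS ≥ V_GS − V_t = 3.53 V; 8.09 ≥ 3.53 ✓.

I_D ≈ 13 mA, V_DS ≈ 8.1 V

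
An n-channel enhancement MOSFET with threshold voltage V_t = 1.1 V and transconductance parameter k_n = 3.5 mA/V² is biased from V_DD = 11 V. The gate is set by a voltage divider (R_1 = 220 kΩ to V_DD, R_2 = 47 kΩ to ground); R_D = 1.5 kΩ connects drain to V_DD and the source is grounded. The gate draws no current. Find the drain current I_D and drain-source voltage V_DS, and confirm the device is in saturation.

I_D ≈ 1.2 mA, V_DS ≈ 9.2 V

V_G = V_DD·R_2/(R_1+R_2) = 11×47/267 = 1.94 V. With the source grounded, V_GS = V_G = 1.94 V.
Assume saturation: I_D = (k_n/2)(V_GS − V_t)² = (3.5/2)×(1.94 − 1.1)² = 1.75×0.836² = 1.22 mA.
V_DS = V_DD − I_D·R_D = 11 − 1.22×1.5 = 9.16 V.
Saturation requires V_DS ≥ V_GS − V_t = 0.836 V; 9.16 ≥ 0.836 ✓.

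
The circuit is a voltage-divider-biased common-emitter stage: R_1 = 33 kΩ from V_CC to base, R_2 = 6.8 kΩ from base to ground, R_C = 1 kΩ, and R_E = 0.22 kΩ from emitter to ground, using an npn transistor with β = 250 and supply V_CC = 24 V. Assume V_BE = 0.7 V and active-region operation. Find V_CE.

V_CE ≈ 6.9 V

Thevenize the base divider: V_Th = V_CC·R_2/(R_1+R_2) = 24×6.8/39.8 = 4.1 V, R_Th = R_1‖R_2 = 5.64 kΩ.
Base-emitter loop: V_Th = I_B·R_Th + V_BE + (β+1)I_B·R_E, so I_B = (4.1 − 0.7) / (5.64 + 251×0.22) = 0.0559 mA.
I_C = β·I_B = 250×0.0559 = 14 mA, and I_E = (β+1)I_B = 14 mA.
V_CE = V_CC − I_C·R_C − I_E·R_E = 24 − 14×1 − 14×0.22 = 6.95 V.
V_CE = 6.95 V > 0.2 V confirms active-region operation.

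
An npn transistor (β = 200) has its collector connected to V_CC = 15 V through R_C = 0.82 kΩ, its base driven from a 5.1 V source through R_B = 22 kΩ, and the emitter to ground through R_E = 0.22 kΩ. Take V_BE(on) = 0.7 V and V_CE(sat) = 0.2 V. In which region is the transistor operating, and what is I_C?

active; I_C ≈ 13 mA

Assume active. Base-emitter loop: I_B = (V_BB − V_BE)/(R_B + (β+1)R_E) = (5.1 − 0.7)/(22 + 201×0.22) = 0.0664 mA.
I_C = β·I_B = 200×0.0664 = 13.3 mA.
V_CE = V_CC − I_C·R_C − I_E·R_E = 15 − 13.3×0.82 − 13.4×0.22 = 1.16 V > V_CE(sat), so the active-region assumption holds.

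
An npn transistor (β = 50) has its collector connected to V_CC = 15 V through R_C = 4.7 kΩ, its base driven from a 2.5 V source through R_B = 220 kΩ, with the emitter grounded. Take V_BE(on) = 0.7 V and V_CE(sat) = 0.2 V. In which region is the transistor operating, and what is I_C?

active; I_C ≈ 0.41 mA

Assume active. Base-emitter loop: I_B = (V_BB − V_BE)/R_B = (2.5 − 0.7)/220 = 0.00818 mA.
I_C = β·I_B = 50×0.00818 = 0.409 mA.
V_CE = V_CC − I_C·R_C = 15 − 0.409×4.7 = 13.1 V > V_CE(sat), so the active-region assumption holds.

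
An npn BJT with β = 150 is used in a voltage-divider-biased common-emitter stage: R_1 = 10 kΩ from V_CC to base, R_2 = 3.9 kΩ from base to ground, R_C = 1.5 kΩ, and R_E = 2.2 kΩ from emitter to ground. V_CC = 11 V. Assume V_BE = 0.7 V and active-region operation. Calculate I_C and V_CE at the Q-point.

Thevenize the base divider: V_Th = V_CC·R_2/(R_1+R_2) = 11×3.9/13.9 = 3.09 V, R_Th = R_1‖R_2 = 2.81 kΩ.
Base-emitter loop: V_Th = I_B·R_Th + V_BE + (β+1)I_B·R_E, so I_B = (3.09 − 0.7) / (2.81 + 151×2.2) = 0.00712 mA.
I_C = β·I_B = 150×0.00712 = 1.07 mA, and I_E = (β+1)I_B = 1.08 mA.
V_CE = V_CC − I_C·R_C − I_E·R_E = 11 − 1.07×1.5 − 1.08×2.2 = 7.03 V.
V_CE = 7.03 V > 0.2 V confirms active-region operation.

I_C ≈ 1.1 mA, V_CE ≈ 7 V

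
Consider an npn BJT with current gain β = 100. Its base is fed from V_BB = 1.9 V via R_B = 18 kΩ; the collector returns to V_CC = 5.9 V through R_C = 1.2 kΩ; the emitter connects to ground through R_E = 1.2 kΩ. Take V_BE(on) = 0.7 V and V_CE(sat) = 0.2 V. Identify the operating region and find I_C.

active; I_C ≈ 0.86 mA

Assume active. Base-emitter loop: I_B = (V_BB − V_BE)/(R_B + (β+1)R_E) = (1.9 − 0.7)/(18 + 101×1.2) = 0.00862 mA.
I_C = β·I_B = 100×0.00862 = 0.862 mA.
V_CE = V_CC − I_C·R_C − I_E·R_E = 5.9 − 0.862×1.2 − 0.871×1.2 = 3.82 V > V_CE(sat), so the active-region assumption holds.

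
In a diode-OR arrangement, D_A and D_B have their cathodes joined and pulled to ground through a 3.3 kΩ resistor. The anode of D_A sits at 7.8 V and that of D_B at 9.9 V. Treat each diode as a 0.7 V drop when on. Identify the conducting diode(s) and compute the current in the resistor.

Only D_B conducts; I_R ≈ 2.8 mA

Assume both conduct. Then node N would need to be at both 7.8−0.7 = 7.1 V and 9.9−0.7 = 9.2 V, which is impossible.
Assume only D_B conducts: V_N = 9.9 − 0.7 = 9.2 V, so I_R = 9.2/3.3 = 2.79 mA.
Check D_A: its anode-to-cathode voltage is 7.8 − 9.2 = -1.4 V < 0.7 V, so it is off. The assumption is consistent.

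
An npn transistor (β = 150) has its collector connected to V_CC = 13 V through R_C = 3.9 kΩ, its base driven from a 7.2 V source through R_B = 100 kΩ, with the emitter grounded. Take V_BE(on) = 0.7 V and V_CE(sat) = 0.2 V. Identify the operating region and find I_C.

Assume active: I_B = (7.2 − 0.7)/100 = 0.065 mA, giving I_C = β·I_B = 9.75 mA.
But then V_CE = 13 − 9.75×3.9 = -25 V < V_CE(sat) = 0.2 V — impossible in the active region.
So the transistor is saturated. With V_CE = 0.2 V, I_C = (V_CC − 0.2)/R_C = 12.8/3.9 = 3.28 mA.
Check: β·I_B = 9.75 mA > I_C = 3.28 mA, confirming saturation.

saturation; I_C ≈ 3.3 mA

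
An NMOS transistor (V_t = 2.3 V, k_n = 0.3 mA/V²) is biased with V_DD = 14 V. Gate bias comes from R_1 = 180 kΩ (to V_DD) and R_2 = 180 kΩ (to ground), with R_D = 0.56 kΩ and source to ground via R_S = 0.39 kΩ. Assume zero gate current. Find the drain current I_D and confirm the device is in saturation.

I_D ≈ 2.2 mA

V_G = V_DD·R_2/(R_1+R_2) = 14×180/360 = 7 V.
Assume saturation: I_D = (k_n/2)(V_GS − V_t)² with V_GS = V_G − I_D·R_S = 7 − 0.39·I_D.
Substituting gives 0.0228·I_D² − 1.55·I_D + 3.31 = 0, with roots I_D = 2.21 or 65.7 mA.
The root I_D = 65.7 mA gives V_GS = -18.6 V ≤ V_t, so take I_D = 2.21 mA.
Then V_GS = 6.14 V and V_DS = V_DD − I_D(R_D+R_S) = 14 − 2.21×0.95 = 11.9 V.
Saturation requires V_DS ≥ V_GS − V_t = 3.84 V; 11.9 ≥ 3.84 ✓.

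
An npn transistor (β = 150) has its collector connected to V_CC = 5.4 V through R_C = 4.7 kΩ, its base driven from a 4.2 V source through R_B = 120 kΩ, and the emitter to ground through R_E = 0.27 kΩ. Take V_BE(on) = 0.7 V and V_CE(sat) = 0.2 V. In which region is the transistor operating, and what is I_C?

Assume active: I_B = (4.2 − 0.7)/(120 + 151×0.27) = 0.0218 mA, I_C = β·I_B = 3.27 mA.
Then V_CE = 5.4 − 3.27×4.7 − 3.29×0.27 = -10.8 V < 0.2 V — the active assumption fails.
Re-solve with V_CE = 0.2 V. KCL at the emitter: V_E/R_E = (V_BB−0.7−V_E)/R_B + (V_CC−0.2−V_E)/R_C, giving V_E = 0.289 V.
I_C = (V_CC − 0.2 − V_E)/R_C = (5.2 − 0.289)/4.7 = 1.04 mA.
Check: I_B = (3.5 − 0.289)/120 = 0.0268 mA, and β·I_B = 4.01 mA > I_C, confirming saturation.

saturation; I_C ≈ 1 mA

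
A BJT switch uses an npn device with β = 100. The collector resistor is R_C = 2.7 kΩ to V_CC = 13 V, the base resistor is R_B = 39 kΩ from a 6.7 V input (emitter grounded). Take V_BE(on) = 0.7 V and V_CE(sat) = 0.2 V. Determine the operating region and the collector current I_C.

Assume active: I_B = (6.7 − 0.7)/39 = 0.154 mA, giving I_C = β·I_B = 15.4 mA.
But then V_CE = 13 − 15.4×2.7 = -28.5 V < V_CE(sat) = 0.2 V — impossible in the active region.
So the transistor is saturated. With V_CE = 0.2 V, I_C = (V_CC − 0.2)/R_C = 12.8/2.7 = 4.74 mA.
Check: β·I_B = 15.4 mA > I_C = 4.74 mA, confirming saturation.

saturation; I_C ≈ 4.7 mA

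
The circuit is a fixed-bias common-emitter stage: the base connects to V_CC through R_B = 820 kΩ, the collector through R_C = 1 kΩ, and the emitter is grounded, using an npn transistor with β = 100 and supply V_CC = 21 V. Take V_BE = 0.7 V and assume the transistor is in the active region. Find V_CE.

Base loop: V_CC = I_B·R_B + V_BE, so I_B = (21 − 0.7)/820 kΩ = 0.0248 mA.
In the active region I_C = β·I_B = 100 × 0.0248 = 2.48 mA.
Collector loop: V_CE = V_CC − I_C·R_C = 21 − 2.48×1 = 18.5 V.
Since V_CE = 18.5 V > V_CE(sat) ≈ 0.2 V, the transistor is in the active region as assumed.

V_CE ≈ 19 V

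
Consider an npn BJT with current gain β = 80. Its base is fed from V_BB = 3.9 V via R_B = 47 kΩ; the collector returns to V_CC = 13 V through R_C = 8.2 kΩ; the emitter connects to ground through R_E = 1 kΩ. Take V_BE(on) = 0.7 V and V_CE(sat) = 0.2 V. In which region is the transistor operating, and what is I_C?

saturation; I_C ≈ 1.4 mA

Assume active: I_B = (3.9 − 0.7)/(47 + 81×1) = 0.025 mA, I_C = β·I_B = 2 mA.
Then V_CE = 13 − 2×8.2 − 2.02×1 = -5.42 V < 0.2 V — the active assumption fails.
Re-solve with V_CE = 0.2 V. KCL at the emitter: V_E/R_E = (V_BB−0.7−V_E)/R_B + (V_CC−0.2−V_E)/R_C, giving V_E = 1.42 V.
I_C = (V_CC − 0.2 − V_E)/R_C = (12.8 − 1.42)/8.2 = 1.39 mA.
Check: I_B = (3.2 − 1.42)/47 = 0.0378 mA, and β·I_B = 3.02 mA > I_C, confirming saturation.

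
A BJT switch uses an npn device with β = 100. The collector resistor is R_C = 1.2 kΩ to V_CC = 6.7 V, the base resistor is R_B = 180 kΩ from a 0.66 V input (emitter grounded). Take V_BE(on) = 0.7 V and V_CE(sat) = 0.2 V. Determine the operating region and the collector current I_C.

V_BB = 0.66 V ≤ V_BE(on) = 0.7 V, so the base-emitter junction is not forward biased.
The transistor is in cutoff: I_B = I_C = 0.

cutoff; I_C ≈ 0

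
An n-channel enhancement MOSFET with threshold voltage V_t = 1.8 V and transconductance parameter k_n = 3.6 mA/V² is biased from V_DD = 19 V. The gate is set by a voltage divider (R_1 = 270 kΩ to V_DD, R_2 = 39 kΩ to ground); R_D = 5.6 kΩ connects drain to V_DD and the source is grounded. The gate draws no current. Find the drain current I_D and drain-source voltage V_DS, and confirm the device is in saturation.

I_D ≈ 0.64 mA, V_DS ≈ 15 V

V_G = V_DD·R_2/(R_1+R_2) = 19×39/309 = 2.4 V. With the source grounded, V_GS = V_G = 2.4 V.
Assume saturation: I_D = (k_n/2)(V_GS − V_t)² = (3.6/2)×(2.4 − 1.8)² = 1.8×0.598² = 0.644 mA.
V_DS = V_DD − I_D·R_D = 19 − 0.644×5.6 = 15.4 V.
Saturation requires V_DS ≥ V_GS − V_t = 0.598 V; 15.4 ≥ 0.598 ✓.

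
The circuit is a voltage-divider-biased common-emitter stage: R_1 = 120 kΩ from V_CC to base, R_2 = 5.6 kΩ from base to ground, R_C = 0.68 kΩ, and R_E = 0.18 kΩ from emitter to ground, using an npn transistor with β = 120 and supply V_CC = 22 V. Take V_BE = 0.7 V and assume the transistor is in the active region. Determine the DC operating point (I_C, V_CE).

Thevenize the base divider: V_Th = V_CC·R_2/(R_1+R_2) = 22×5.6/126 = 0.981 V, R_Th = R_1‖R_2 = 5.35 kΩ.
Base-emitter loop: V_Th = I_B·R_Th + V_BE + (β+1)I_B·R_E, so I_B = (0.981 − 0.7) / (5.35 + 121×0.18) = 0.0104 mA.
I_C = β·I_B = 120×0.0104 = 1.24 mA, and I_E = (β+1)I_B = 1.25 mA.
V_CE = V_CC − I_C·R_C − I_E·R_E = 22 − 1.24×0.68 − 1.25×0.18 = 20.9 V.
V_CE = 20.9 V > 0.2 V confirms active-region operation.

I_C ≈ 1.2 mA, V_CE ≈ 21 V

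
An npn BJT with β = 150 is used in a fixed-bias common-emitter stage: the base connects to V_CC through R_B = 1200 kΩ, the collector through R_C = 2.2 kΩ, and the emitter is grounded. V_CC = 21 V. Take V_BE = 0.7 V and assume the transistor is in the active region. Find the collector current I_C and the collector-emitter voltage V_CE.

Base loop: V_CC = I_B·R_B + V_BE, so I_B = (21 − 0.7)/1200 kΩ = 0.0169 mA.
In the active region I_C = β·I_B = 150 × 0.0169 = 2.54 mA.
Collector loop: V_CE = V_CC − I_C·R_C = 21 − 2.54×2.2 = 15.4 V.
Since V_CE = 15.4 V > V_CE(sat) ≈ 0.2 V, the transistor is in the active region as assumed.

I_C ≈ 2.5 mA, V_CE ≈ 15 V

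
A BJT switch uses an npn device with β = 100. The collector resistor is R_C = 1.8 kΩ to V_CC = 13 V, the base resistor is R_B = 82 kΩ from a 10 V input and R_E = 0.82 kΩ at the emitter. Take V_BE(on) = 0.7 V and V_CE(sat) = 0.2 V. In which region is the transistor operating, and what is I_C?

Assume active: I_B = (10 − 0.7)/(82 + 101×0.82) = 0.0564 mA, I_C = β·I_B = 5.64 mA.
Then V_CE = 13 − 5.64×1.8 − 5.7×0.82 = -1.83 V < 0.2 V — the active assumption fails.
Re-solve with V_CE = 0.2 V. KCL at the emitter: V_E/R_E = (V_BB−0.7−V_E)/R_B + (V_CC−0.2−V_E)/R_C, giving V_E = 4.04 V.
I_C = (V_CC − 0.2 − V_E)/R_C = (12.8 − 4.04)/1.8 = 4.87 mA.
Check: I_B = (9.3 − 4.04)/82 = 0.0641 mA, and β·I_B = 6.41 mA > I_C, confirming saturation.

saturation; I_C ≈ 4.9 mA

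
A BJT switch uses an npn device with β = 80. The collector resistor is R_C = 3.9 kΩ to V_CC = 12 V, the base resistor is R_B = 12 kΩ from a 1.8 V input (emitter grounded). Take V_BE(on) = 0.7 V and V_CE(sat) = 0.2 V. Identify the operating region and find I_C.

Assume active: I_B = (1.8 − 0.7)/12 = 0.0917 mA, giving I_C = β·I_B = 7.33 mA.
But then V_CE = 12 − 7.33×3.9 = -16.6 V < V_CE(sat) = 0.2 V — impossible in the active region.
So the transistor is saturated. With V_CE = 0.2 V, I_C = (V_CC − 0.2)/R_C = 11.8/3.9 = 3.03 mA.
Check: β·I_B = 7.33 mA > I_C = 3.03 mA, confirming saturation.

saturation; I_C ≈ 3 mA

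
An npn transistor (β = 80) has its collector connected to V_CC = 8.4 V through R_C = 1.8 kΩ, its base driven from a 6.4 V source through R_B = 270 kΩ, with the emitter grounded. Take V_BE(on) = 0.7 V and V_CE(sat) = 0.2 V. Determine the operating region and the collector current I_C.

Assume active. Base-emitter loop: I_B = (V_BB − V_BE)/R_B = (6.4 − 0.7)/270 = 0.0211 mA.
I_C = β·I_B = 80×0.0211 = 1.69 mA.
V_CE = V_CC − I_C·R_C = 8.4 − 1.69×1.8 = 5.36 V > V_CE(sat), so the active-region assumption holds.

active; I_C ≈ 1.7 mA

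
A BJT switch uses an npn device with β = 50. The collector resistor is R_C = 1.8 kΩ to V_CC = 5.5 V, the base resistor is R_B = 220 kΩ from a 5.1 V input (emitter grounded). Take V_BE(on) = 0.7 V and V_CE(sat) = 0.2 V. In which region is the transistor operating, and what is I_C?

active; I_C ≈ 1 mA

Assume active. Base-emitter loop: I_B = (V_BB − V_BE)/R_B = (5.1 − 0.7)/220 = 0.02 mA.
I_C = β·I_B = 50×0.02 = 1 mA.
V_CE = V_CC − I_C·R_C = 5.5 − 1×1.8 = 3.7 V > V_CE(sat), so the active-region assumption holds.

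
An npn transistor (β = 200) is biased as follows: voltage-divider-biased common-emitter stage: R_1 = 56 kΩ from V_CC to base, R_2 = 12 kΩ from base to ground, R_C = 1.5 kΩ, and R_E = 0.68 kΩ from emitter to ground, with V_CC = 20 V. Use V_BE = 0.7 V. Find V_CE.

V_CE ≈ 12 V

Thevenize the base divider: V_Th = V_CC·R_2/(R_1+R_2) = 20×12/68 = 3.53 V, R_Th = R_1‖R_2 = 9.88 kΩ.
Base-emitter loop: V_Th = I_B·R_Th + V_BE + (β+1)I_B·R_E, so I_B = (3.53 − 0.7) / (9.88 + 201×0.68) = 0.0193 mA.
I_C = β·I_B = 200×0.0193 = 3.86 mA, and I_E = (β+1)I_B = 3.88 mA.
V_CE = V_CC − I_C·R_C − I_E·R_E = 20 − 3.86×1.5 − 3.88×0.68 = 11.6 V.
V_CE = 11.6 V > 0.2 V confirms active-region operation.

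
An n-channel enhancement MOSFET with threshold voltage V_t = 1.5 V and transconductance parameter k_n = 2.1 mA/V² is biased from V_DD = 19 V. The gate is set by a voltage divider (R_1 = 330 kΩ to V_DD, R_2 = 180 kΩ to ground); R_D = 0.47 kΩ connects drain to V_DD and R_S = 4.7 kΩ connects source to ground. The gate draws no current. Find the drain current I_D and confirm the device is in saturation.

V_G = V_DD·R_2/(R_1+R_2) = 19×180/510 = 6.71 V.
Assume saturation: I_D = (k_n/2)(V_GS − V_t)² with V_GS = V_G − I_D·R_S = 6.71 − 4.7·I_D.
Substituting gives 23.2·I_D² − 52.4·I_D + 28.5 = 0, with roots I_D = 0.91 or 1.35 mA.
The root I_D = 1.35 mA gives V_GS = 0.367 V ≤ V_t, so take I_D = 0.91 mA.
Then V_GS = 2.43 V and V_DS = V_DD − I_D(R_D+R_S) = 19 − 0.91×5.17 = 14.3 V.
Saturation requires V_DS ≥ V_GS − V_t = 0.931 V; 14.3 ≥ 0.931 ✓.

I_D ≈ 0.91 mA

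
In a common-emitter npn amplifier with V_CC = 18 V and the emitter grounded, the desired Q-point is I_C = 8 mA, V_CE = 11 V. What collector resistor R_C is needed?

Collector loop: V_CC = I_C·R_C + V_CE.
R_C = (V_CC − V_CE)/I_C = (18 − 11)/8 = 0.875 kΩ.

R_C ≈ 0.88 kΩ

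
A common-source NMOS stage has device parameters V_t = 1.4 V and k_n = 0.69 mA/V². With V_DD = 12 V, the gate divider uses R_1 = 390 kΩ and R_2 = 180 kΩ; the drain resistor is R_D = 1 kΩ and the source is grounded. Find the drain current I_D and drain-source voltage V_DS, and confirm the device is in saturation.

V_G = V_DD·R_2/(R_1+R_2) = 12×180/570 = 3.79 V. With the source grounded, V_GS = V_G = 3.79 V.
Assume saturation: I_D = (k_n/2)(V_GS − V_t)² = (0.69/2)×(3.79 − 1.4)² = 0.345×2.39² = 1.97 mA.
V_DS = V_DD − I_D·R_D = 12 − 1.97×1 = 10 V.
Saturation requires V_DS ≥ V_GS − V_t = 2.39 V; 10 ≥ 2.39 ✓.

I_D ≈ 2 mA, V_DS ≈ 10 V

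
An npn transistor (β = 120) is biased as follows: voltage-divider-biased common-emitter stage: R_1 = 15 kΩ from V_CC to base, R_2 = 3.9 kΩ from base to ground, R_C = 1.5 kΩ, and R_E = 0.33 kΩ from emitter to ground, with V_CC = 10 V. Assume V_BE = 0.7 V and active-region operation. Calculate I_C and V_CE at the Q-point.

Thevenize the base divider: V_Th = V_CC·R_2/(R_1+R_2) = 10×3.9/18.9 = 2.06 V, R_Th = R_1‖R_2 = 3.1 kΩ.
Base-emitter loop: V_Th = I_B·R_Th + V_BE + (β+1)I_B·R_E, so I_B = (2.06 − 0.7) / (3.1 + 121×0.33) = 0.0317 mA.
I_C = β·I_B = 120×0.0317 = 3.8 mA, and I_E = (β+1)I_B = 3.83 mA.
V_CE = V_CC − I_C·R_C − I_E·R_E = 10 − 3.8×1.5 − 3.83×0.33 = 3.03 V.
V_CE = 3.03 V > 0.2 V confirms active-region operation.

I_C ≈ 3.8 mA, V_CE ≈ 3 V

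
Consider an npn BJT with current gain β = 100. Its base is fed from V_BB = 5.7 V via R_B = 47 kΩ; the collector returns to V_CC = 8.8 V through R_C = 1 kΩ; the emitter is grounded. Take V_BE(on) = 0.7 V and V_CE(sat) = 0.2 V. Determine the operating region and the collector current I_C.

saturation; I_C ≈ 8.6 mA

Assume active: I_B = (5.7 − 0.7)/47 = 0.106 mA, giving I_C = β·I_B = 10.6 mA.
But then V_CE = 8.8 − 10.6×1 = -1.84 V < V_CE(sat) = 0.2 V — impossible in the active region.
So the transistor is saturated. With V_CE = 0.2 V, I_C = (V_CC − 0.2)/R_C = 8.6/1 = 8.6 mA.
Check: β·I_B = 10.6 mA > I_C = 8.6 mA, confirming saturation.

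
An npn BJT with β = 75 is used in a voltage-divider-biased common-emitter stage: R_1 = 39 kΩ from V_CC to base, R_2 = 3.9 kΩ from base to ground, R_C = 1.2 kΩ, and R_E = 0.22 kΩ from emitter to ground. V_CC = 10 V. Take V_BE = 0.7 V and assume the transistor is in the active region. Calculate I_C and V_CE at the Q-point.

Thevenize the base divider: V_Th = V_CC·R_2/(R_1+R_2) = 10×3.9/42.9 = 0.909 V, R_Th = R_1‖R_2 = 3.55 kΩ.
Base-emitter loop: V_Th = I_B·R_Th + V_BE + (β+1)I_B·R_E, so I_B = (0.909 − 0.7) / (3.55 + 76×0.22) = 0.0103 mA.
I_C = β·I_B = 75×0.0103 = 0.774 mA, and I_E = (β+1)I_B = 0.784 mA.
V_CE = V_CC − I_C·R_C − I_E·R_E = 10 − 0.774×1.2 − 0.784×0.22 = 8.9 V.
V_CE = 8.9 V > 0.2 V confirms active-region operation.

I_C ≈ 0.77 mA, V_CE ≈ 8.9 V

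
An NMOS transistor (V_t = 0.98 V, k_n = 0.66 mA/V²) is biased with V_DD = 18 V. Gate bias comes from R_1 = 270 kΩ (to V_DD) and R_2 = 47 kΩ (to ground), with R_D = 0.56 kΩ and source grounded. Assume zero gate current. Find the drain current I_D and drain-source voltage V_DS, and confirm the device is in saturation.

I_D ≈ 0.94 mA, V_DS ≈ 17 V

V_G = V_DD·R_2/(R_1+R_2) = 18×47/317 = 2.67 V. With the source grounded, V_GS = V_G = 2.67 V.
Assume saturation: I_D = (k_n/2)(V_GS − V_t)² = (0.66/2)×(2.67 − 0.98)² = 0.33×1.69² = 0.941 mA.
V_DS = V_DD − I_D·R_D = 18 − 0.941×0.56 = 17.5 V.
Saturation requires V_DS ≥ V_GS − V_t = 1.69 V; 17.5 ≥ 1.69 ✓.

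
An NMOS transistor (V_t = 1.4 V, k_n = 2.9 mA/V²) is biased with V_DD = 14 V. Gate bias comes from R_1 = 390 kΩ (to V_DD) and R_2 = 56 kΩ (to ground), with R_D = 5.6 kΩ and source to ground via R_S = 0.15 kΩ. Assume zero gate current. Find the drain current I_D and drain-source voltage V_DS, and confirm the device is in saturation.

I_D ≈ 0.16 mA, V_DS ≈ 13 V

V_G = V_DD·R_2/(R_1+R_2) = 14×56/446 = 1.76 V.
Assume saturation: I_D = (k_n/2)(V_GS − V_t)² with V_GS = V_G − I_D·R_S = 1.76 − 0.15·I_D.
Substituting gives 0.0326·I_D² − 1.16·I_D + 0.186 = 0, with roots I_D = 0.161 or 35.3 mA.
The root I_D = 35.3 mA gives V_GS = -3.53 V ≤ V_t, so take I_D = 0.161 mA.
Then V_GS = 1.73 V and V_DS = V_DD − I_D(R_D+R_S) = 14 − 0.161×5.75 = 13.1 V.
Saturation requires V_DS ≥ V_GS − V_t = 0.334 V; 13.1 ≥ 0.334 ✓.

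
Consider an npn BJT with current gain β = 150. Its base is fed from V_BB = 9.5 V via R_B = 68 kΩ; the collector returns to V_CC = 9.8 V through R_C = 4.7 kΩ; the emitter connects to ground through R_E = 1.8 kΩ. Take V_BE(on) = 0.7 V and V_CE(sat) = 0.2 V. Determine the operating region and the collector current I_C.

Assume active: I_B = (9.5 − 0.7)/(68 + 151×1.8) = 0.0259 mA, I_C = β·I_B = 3.88 mA.
Then V_CE = 9.8 − 3.88×4.7 − 3.91×1.8 = -15.5 V < 0.2 V — the active assumption fails.
Re-solve with V_CE = 0.2 V. KCL at the emitter: V_E/R_E = (V_BB−0.7−V_E)/R_B + (V_CC−0.2−V_E)/R_C, giving V_E = 2.77 V.
I_C = (V_CC − 0.2 − V_E)/R_C = (9.6 − 2.77)/4.7 = 1.45 mA.
Check: I_B = (8.8 − 2.77)/68 = 0.0886 mA, and β·I_B = 13.3 mA > I_C, confirming saturation.

saturation; I_C ≈ 1.5 mA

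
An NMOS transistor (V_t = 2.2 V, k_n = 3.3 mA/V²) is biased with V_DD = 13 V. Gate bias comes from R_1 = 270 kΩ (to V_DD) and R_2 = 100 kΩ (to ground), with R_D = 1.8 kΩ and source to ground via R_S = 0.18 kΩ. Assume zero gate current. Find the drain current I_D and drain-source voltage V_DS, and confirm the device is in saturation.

I_D ≈ 1.7 mA, V_DS ≈ 9.7 V

V_G = V_DD·R_2/(R_1+R_2) = 13×100/370 = 3.51 V.
Assume saturation: I_D = (k_n/2)(V_GS − V_t)² with V_GS = V_G − I_D·R_S = 3.51 − 0.18·I_D.
Substituting gives 0.0535·I_D² − 1.78·I_D + 2.85 = 0, with roots I_D = 1.68 or 31.6 mA.
The root I_D = 31.6 mA gives V_GS = -2.18 V ≤ V_t, so take I_D = 1.68 mA.
Then V_GS = 3.21 V and V_DS = V_DD − I_D(R_D+R_S) = 13 − 1.68×1.98 = 9.67 V.
Saturation requires V_DS ≥ V_GS − V_t = 1.01 V; 9.67 ≥ 1.01 ✓.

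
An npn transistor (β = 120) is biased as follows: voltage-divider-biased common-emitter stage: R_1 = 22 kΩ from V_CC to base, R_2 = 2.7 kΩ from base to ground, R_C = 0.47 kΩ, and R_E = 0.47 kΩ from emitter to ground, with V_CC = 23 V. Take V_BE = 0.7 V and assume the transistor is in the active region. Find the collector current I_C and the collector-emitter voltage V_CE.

I_C ≈ 3.7 mA, V_CE ≈ 20 V

Thevenize the base divider: V_Th = V_CC·R_2/(R_1+R_2) = 23×2.7/24.7 = 2.51 V, R_Th = R_1‖R_2 = 2.4 kΩ.
Base-emitter loop: V_Th = I_B·R_Th + V_BE + (β+1)I_B·R_E, so I_B = (2.51 − 0.7) / (2.4 + 121×0.47) = 0.0306 mA.
I_C = β·I_B = 120×0.0306 = 3.67 mA, and I_E = (β+1)I_B = 3.7 mA.
V_CE = V_CC − I_C·R_C − I_E·R_E = 23 − 3.67×0.47 − 3.7×0.47 = 19.5 V.
V_CE = 19.5 V > 0.2 V confirms active-region operation.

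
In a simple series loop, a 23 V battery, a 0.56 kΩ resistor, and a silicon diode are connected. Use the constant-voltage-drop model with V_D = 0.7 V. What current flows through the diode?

I ≈ 40 mA

KVL around the loop: 23 = V_D + I·R = 0.7 + I × 0.56 kΩ.
So I = (23 − 0.7) / 0.56 kΩ = 22.3 / 0.56 = 39.8 mA.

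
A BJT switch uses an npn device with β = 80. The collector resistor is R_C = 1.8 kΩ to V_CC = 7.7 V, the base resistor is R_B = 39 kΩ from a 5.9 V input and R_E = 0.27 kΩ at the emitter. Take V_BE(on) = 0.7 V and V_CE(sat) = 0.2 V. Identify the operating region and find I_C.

Assume active: I_B = (5.9 − 0.7)/(39 + 81×0.27) = 0.0854 mA, I_C = β·I_B = 6.83 mA.
Then V_CE = 7.7 − 6.83×1.8 − 6.92×0.27 = -6.47 V < 0.2 V — the active assumption fails.
Re-solve with V_CE = 0.2 V. KCL at the emitter: V_E/R_E = (V_BB−0.7−V_E)/R_B + (V_CC−0.2−V_E)/R_C, giving V_E = 1 V.
I_C = (V_CC − 0.2 − V_E)/R_C = (7.5 − 1)/1.8 = 3.61 mA.
Check: I_B = (5.2 − 1)/39 = 0.108 mA, and β·I_B = 8.61 mA > I_C, confirming saturation.

saturation; I_C ≈ 3.6 mA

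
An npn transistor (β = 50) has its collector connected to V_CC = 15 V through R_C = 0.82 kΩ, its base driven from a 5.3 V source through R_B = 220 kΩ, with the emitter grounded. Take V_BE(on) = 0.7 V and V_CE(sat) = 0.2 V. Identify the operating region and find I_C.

Assume active. Base-emitter loop: I_B = (V_BB − V_BE)/R_B = (5.3 − 0.7)/220 = 0.0209 mA.
I_C = β·I_B = 50×0.0209 = 1.05 mA.
V_CE = V_CC − I_C·R_C = 15 − 1.05×0.82 = 14.1 V > V_CE(sat), so the active-region assumption holds.

active; I_C ≈ 1 mA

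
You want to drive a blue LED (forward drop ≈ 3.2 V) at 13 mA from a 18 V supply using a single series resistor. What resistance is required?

R ≈ 1.1 kΩ

The resistor drops V_S − V_D = 18 − 3.2 = 14.8 V at 13 mA.
R = 14.8 V / 13 mA = 1.14 kΩ.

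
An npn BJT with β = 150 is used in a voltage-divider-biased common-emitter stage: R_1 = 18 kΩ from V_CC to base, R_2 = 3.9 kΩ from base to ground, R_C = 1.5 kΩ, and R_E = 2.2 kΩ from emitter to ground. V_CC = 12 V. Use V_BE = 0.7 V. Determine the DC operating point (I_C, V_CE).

I_C ≈ 0.64 mA, V_CE ≈ 9.6 V

Thevenize the base divider: V_Th = V_CC·R_2/(R_1+R_2) = 12×3.9/21.9 = 2.14 V, R_Th = R_1‖R_2 = 3.21 kΩ.
Base-emitter loop: V_Th = I_B·R_Th + V_BE + (β+1)I_B·R_E, so I_B = (2.14 − 0.7) / (3.21 + 151×2.2) = 0.00428 mA.
I_C = β·I_B = 150×0.00428 = 0.643 mA, and I_E = (β+1)I_B = 0.647 mA.
V_CE = V_CC − I_C·R_C − I_E·R_E = 12 − 0.643×1.5 − 0.647×2.2 = 9.61 V.
V_CE = 9.61 V > 0.2 V confirms active-region operation.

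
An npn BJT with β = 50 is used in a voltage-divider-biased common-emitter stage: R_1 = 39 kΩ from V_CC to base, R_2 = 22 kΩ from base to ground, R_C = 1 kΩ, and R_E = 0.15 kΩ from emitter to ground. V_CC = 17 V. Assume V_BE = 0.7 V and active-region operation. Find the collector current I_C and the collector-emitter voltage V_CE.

Thevenize the base divider: V_Th = V_CC·R_2/(R_1+R_2) = 17×22/61 = 6.13 V, R_Th = R_1‖R_2 = 14.1 kΩ.
Base-emitter loop: V_Th = I_B·R_Th + V_BE + (β+1)I_B·R_E, so I_B = (6.13 − 0.7) / (14.1 + 51×0.15) = 0.25 mA.
I_C = β·I_B = 50×0.25 = 12.5 mA, and I_E = (β+1)I_B = 12.8 mA.
V_CE = V_CC − I_C·R_C − I_E·R_E = 17 − 12.5×1 − 12.8×0.15 = 2.58 V.
V_CE = 2.58 V > 0.2 V confirms active-region operation.

I_C ≈ 13 mA, V_CE ≈ 2.6 V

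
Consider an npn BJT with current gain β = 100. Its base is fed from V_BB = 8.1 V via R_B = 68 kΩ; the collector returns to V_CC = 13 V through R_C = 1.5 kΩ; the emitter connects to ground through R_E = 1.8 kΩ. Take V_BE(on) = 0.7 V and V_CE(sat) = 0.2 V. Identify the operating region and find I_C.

Assume active. Base-emitter loop: I_B = (V_BB − V_BE)/(R_B + (β+1)R_E) = (8.1 − 0.7)/(68 + 101×1.8) = 0.0296 mA.
I_C = β·I_B = 100×0.0296 = 2.96 mA.
V_CE = V_CC − I_C·R_C − I_E·R_E = 13 − 2.96×1.5 − 2.99×1.8 = 3.17 V > V_CE(sat), so the active-region assumption holds.

active; I_C ≈ 3 mA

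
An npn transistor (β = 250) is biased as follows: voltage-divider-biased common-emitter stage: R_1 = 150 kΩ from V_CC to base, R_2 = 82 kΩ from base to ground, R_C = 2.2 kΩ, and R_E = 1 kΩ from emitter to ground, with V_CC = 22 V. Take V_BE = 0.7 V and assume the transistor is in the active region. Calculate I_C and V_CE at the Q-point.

Thevenize the base divider: V_Th = V_CC·R_2/(R_1+R_2) = 22×82/232 = 7.78 V, R_Th = R_1‖R_2 = 53 kΩ.
Base-emitter loop: V_Th = I_B·R_Th + V_BE + (β+1)I_B·R_E, so I_B = (7.78 − 0.7) / (53 + 251×1) = 0.0233 mA.
I_C = β·I_B = 250×0.0233 = 5.82 mA, and I_E = (β+1)I_B = 5.84 mA.
V_CE = V_CC − I_C·R_C − I_E·R_E = 22 − 5.82×2.2 − 5.84×1 = 3.36 V.
V_CE = 3.36 V > 0.2 V confirms active-region operation.

I_C ≈ 5.8 mA, V_CE ≈ 3.4 V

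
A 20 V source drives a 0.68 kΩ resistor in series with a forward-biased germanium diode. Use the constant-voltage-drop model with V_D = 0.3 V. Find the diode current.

I ≈ 29 mA

KVL around the loop: 20 = V_D + I·R = 0.3 + I × 0.68 kΩ.
So I = (20 − 0.3) / 0.68 kΩ = 19.7 / 0.68 = 29 mA.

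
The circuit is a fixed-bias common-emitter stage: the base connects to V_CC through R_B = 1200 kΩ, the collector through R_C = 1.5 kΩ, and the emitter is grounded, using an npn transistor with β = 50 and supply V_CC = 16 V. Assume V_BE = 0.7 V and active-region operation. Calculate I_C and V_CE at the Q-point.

Base loop: V_CC = I_B·R_B + V_BE, so I_B = (16 − 0.7)/1200 kΩ = 0.0128 mA.
In the active region I_C = β·I_B = 50 × 0.0128 = 0.638 mA.
Collector loop: V_CE = V_CC − I_C·R_C = 16 − 0.638×1.5 = 15 V.
Since V_CE = 15 V > V_CE(sat) ≈ 0.2 V, the transistor is in the active region as assumed.

I_C ≈ 0.64 mA, V_CE ≈ 15 V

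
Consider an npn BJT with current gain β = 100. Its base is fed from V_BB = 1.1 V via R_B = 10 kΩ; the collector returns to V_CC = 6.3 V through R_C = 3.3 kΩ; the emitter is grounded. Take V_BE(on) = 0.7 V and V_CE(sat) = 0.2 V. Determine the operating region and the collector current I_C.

saturation; I_C ≈ 1.8 mA

Assume active: I_B = (1.1 − 0.7)/10 = 0.04 mA, giving I_C = β·I_B = 4 mA.
But then V_CE = 6.3 − 4×3.3 = -6.9 V < V_CE(sat) = 0.2 V — impossible in the active region.
So the transistor is saturated. With V_CE = 0.2 V, I_C = (V_CC − 0.2)/R_C = 6.1/3.3 = 1.85 mA.
Check: β·I_B = 4 mA > I_C = 1.85 mA, confirming saturation.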